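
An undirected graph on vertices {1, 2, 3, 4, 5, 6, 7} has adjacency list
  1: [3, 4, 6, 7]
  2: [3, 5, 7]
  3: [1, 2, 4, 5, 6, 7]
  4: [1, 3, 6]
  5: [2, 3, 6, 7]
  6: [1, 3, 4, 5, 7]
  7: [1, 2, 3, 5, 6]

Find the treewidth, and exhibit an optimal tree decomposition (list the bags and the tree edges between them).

Treewidth 3.
One such decomposition:
Bags: B1 = {3, 5, 6, 7}  B2 = {1, 3, 6, 7}  B3 = {2, 3, 5, 7}  B4 = {1, 3, 4, 6}
Tree: B1–B2, B1–B3, B2–B4

Each bag holds 4 vertices, so the decomposition has width 3, which upper-bounds the treewidth. Conversely, {2, 3, 5, 7} is a clique of size 4, and the vertices of any clique must share a bag in every tree decomposition; so some bag has ≥ 4 vertices and tw(G) ≥ 3. Therefore the treewidth is 3.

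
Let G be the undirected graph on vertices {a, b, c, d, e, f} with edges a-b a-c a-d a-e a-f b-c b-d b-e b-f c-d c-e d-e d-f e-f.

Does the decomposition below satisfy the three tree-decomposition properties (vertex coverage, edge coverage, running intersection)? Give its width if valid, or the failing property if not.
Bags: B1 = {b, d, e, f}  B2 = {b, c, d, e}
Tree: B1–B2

No — vertex a appears in no bag.

A tree decomposition must satisfy three properties: every vertex lies in some bag; for every edge, both endpoints lie together in some bag; and for every vertex, the bags containing it form a connected subtree. Here vertex a appears in no bag, so the decomposition is invalid.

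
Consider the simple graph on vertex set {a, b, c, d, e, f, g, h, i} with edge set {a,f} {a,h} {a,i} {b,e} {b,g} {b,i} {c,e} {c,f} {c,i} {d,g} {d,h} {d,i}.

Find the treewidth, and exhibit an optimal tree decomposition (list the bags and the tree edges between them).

Treewidth 3.
One optimal decomposition is:
Bags: B1 = {a, c, e, f}  B2 = {a, c, e, i}  B3 = {a, b, e, i}  B4 = {a, b, h, i}  B5 = {b, d, h, i}  B6 = {b, d, g, h}
Tree: B1–B2, B2–B3, B3–B4, B4–B5, B5–B6

Each bag holds 4 vertices, so the decomposition has width 3, which upper-bounds the treewidth. For the lower bound: the 4 vertex sets {c,e,f}, {a}, {i}, {b,d,g,h} are disjoint, each induces a connected subgraph, and every pair is joined by at least one edge of G. Contracting each set to a single vertex therefore yields K_{4} as a minor, and since treewidth is minor-monotone, tw(G) ≥ tw(K_{4}) = 3. Hence tw(G) = 3 exactly.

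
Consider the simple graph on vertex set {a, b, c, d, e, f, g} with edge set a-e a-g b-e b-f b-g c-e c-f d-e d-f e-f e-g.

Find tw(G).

2

A width-2 tree decomposition is:
Bags: B1 = {b, e, f}  B2 = {b, e, g}  B3 = {a, e, g}  B4 = {d, e, f}  B5 = {c, e, f}
Tree: B1–B2, B2–B3, B1–B4, B4–B5
Every bag has size at most 3, so the width is 3 − 1 = 2 and tw(G) ≤ 2. Conversely, {a, e, g} is a clique of size 3, and the vertices of any clique must share a bag in every tree decomposition; so some bag has ≥ 3 vertices and tw(G) ≥ 2. Therefore the treewidth is 2.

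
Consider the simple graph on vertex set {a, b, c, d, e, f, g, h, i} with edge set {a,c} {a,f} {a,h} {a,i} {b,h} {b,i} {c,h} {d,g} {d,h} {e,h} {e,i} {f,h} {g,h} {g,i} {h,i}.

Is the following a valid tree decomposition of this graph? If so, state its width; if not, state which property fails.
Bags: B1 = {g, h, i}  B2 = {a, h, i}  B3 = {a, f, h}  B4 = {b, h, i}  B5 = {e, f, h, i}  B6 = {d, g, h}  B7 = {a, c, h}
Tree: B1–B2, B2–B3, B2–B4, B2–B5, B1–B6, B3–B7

No — bags containing vertex f are not connected in the tree.

A tree decomposition must satisfy three properties: every vertex lies in some bag; for every edge, both endpoints lie together in some bag; and for every vertex, the bags containing it form a connected subtree. Here bags containing vertex f are not connected in the tree, so the decomposition is invalid.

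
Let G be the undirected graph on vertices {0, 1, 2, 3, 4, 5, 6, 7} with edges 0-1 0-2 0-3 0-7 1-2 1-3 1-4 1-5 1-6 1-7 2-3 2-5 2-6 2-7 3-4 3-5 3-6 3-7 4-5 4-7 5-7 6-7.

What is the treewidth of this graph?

A width-4 tree decomposition is:
Bags: B1 = {1, 2, 3, 5, 7}  B2 = {1, 3, 4, 5, 7}  B3 = {1, 2, 3, 6, 7}  B4 = {0, 1, 2, 3, 7}
Tree: B1–B2, B1–B3, B1–B4
Each bag holds 5 vertices, so the decomposition has width 4, which upper-bounds the treewidth. On the other hand G contains the 5-clique {0, 1, 2, 3, 7}. A clique must lie in a single bag of any decomposition, so no decomposition can have width below 4. Combining the bounds, tw(G) = 4.

4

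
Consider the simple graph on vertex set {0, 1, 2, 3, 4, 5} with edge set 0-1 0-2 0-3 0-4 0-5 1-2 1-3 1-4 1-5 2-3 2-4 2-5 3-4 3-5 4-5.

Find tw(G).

A width-5 tree decomposition is:
Bags: B1 = {0, 1, 2, 3, 4, 5}
Tree: (single bag)
A single bag containing all 6 vertices is trivially a valid decomposition of width 5. For the lower bound, the 6 vertices {0, 1, 2, 3, 4, 5} are pairwise adjacent, and any tree decomposition puts a clique entirely inside one bag — forcing width ≥ 5. Therefore the treewidth is 5.

5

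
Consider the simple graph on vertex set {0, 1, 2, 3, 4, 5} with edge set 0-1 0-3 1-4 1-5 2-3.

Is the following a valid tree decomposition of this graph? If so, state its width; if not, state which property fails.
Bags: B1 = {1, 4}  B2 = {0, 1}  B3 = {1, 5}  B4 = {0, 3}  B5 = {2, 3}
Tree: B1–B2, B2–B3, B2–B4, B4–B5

Vertex coverage: the bags together contain {0, 1, 2, 3, 4, 5}, the full vertex set. Edge coverage: each edge of G has both endpoints in at least one bag. Running intersection: for every vertex, the bags containing it form a connected subtree. All three properties hold, so this is a valid tree decomposition of width max|bag| − 1 = 1, and hence tw(G) ≤ 1.

Yes; width 1.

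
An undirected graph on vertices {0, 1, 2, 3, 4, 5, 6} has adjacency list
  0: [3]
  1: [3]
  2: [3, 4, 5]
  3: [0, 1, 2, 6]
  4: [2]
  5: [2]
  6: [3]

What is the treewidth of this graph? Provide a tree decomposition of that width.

The largest bag has 2 vertices, giving width 1; this decomposition certifies tw(G) ≤ 1. Since G has at least one edge (e.g. 5–2), it is not an edgeless graph, so tw(G) ≥ 1. Therefore the treewidth is 1.

Treewidth 1.
One optimal decomposition is:
Bags: B1 = {2, 5}  B2 = {2, 4}  B3 = {2, 3}  B4 = {0, 3}  B5 = {3, 6}  B6 = {1, 3}
Tree: B1–B2, B1–B3, B3–B4, B3–B5, B4–B6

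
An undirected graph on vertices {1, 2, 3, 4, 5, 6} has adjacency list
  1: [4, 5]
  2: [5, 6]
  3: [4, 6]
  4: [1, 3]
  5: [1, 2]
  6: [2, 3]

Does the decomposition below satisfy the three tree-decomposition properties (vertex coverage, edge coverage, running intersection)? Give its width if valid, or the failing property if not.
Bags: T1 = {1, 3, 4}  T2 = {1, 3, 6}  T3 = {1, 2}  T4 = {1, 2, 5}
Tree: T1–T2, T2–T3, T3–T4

No — edge (6,2) lies in no bag.

A tree decomposition must satisfy three properties: every vertex lies in some bag; for every edge, both endpoints lie together in some bag; and for every vertex, the bags containing it form a connected subtree. Here edge (6,2) lies in no bag, so the decomposition is invalid.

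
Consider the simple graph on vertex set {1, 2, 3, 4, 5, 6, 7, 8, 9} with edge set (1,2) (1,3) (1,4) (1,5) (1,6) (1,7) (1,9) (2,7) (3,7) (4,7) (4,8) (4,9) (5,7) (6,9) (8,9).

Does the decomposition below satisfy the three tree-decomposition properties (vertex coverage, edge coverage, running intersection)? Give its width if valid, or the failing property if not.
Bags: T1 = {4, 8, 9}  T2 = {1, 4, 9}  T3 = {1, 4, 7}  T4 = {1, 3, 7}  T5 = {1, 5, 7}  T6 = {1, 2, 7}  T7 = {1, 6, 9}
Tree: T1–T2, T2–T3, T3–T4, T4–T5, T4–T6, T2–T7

Yes; width 2.

Checking the three conditions: (i) the bags cover all of {1, 2, 3, 4, 5, 6, 7, 8, 9}; (ii) for each edge, some bag contains both endpoints; (iii) the bags containing any fixed vertex form a subtree. All hold, so the decomposition is valid with width 3 − 1 = 2.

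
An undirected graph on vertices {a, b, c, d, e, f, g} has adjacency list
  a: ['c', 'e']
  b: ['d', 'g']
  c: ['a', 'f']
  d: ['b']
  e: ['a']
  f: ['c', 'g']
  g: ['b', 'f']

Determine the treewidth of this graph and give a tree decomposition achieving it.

Each bag holds 2 vertices, so the decomposition has width 1, which upper-bounds the treewidth. G has an edge, so its treewidth is at least 1. Hence tw(G) = 1 exactly.

Treewidth 1.
Bags: B1 = {b, d}  B2 = {b, g}  B3 = {f, g}  B4 = {c, f}  B5 = {a, c}  B6 = {a, e}
Tree: B1–B2, B2–B3, B3–B4, B4–B5, B5–B6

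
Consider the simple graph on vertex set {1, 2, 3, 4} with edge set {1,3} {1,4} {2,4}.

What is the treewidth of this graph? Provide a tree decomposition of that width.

Treewidth 1.
One optimal decomposition is:
Bags: B1 = {2, 4}  B2 = {1, 4}  B3 = {1, 3}
Tree: B1–B2, B2–B3

Each bag holds 2 vertices, so the decomposition has width 1, which upper-bounds the treewidth. Since G has at least one edge (e.g. 2–4), it is not an edgeless graph, so tw(G) ≥ 1. Combining the bounds, tw(G) = 1.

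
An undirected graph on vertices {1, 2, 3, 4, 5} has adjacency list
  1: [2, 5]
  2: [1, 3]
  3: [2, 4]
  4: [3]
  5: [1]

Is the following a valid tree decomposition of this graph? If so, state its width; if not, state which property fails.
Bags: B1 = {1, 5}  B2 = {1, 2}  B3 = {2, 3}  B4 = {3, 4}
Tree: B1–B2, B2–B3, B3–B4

Yes; width 1.

Vertex coverage: the bags together contain {1, 2, 3, 4, 5}, the full vertex set. Edge coverage: each edge of G has both endpoints in at least one bag. Running intersection: for every vertex, the bags containing it form a connected subtree. All three properties hold, so this is a valid tree decomposition of width max|bag| − 1 = 1, and hence tw(G) ≤ 1.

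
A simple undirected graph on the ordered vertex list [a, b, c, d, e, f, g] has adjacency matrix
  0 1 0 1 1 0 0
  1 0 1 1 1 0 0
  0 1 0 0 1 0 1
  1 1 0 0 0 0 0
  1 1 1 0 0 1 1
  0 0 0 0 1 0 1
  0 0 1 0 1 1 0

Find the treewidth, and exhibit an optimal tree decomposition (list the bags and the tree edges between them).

Each bag holds 3 vertices, so the decomposition has width 2, which upper-bounds the treewidth. For the lower bound, the 3 vertices {a, b, d} are pairwise adjacent, and any tree decomposition puts a clique entirely inside one bag — forcing width ≥ 2. Combining the bounds, tw(G) = 2.

Treewidth 2.
One optimal decomposition is:
Bags: B1 = {b, c, e}  B2 = {a, b, e}  B3 = {c, e, g}  B4 = {a, b, d}  B5 = {e, f, g}
Tree: B1–B2, B1–B3, B2–B4, B3–B5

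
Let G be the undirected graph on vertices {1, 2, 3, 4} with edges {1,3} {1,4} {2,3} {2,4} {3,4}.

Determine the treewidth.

A width-2 tree decomposition is:
Bags: B1 = {1, 3, 4}  B2 = {2, 3, 4}
Tree: B1–B2
Every bag has size at most 3, so the width is 3 − 1 = 2 and tw(G) ≤ 2. On the other hand G contains the 3-clique {1, 3, 4}. A clique must lie in a single bag of any decomposition, so no decomposition can have width below 2. The upper and lower bounds meet at 2, so that is the treewidth.

2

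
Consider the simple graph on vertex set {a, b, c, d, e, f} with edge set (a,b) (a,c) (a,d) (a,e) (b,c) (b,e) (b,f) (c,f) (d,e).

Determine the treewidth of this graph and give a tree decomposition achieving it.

Treewidth 2.
One optimal decomposition is:
Bags: B1 = {a, b, e}  B2 = {a, d, e}  B3 = {a, b, c}  B4 = {b, c, f}
Tree: B1–B2, B1–B3, B3–B4

Every bag has size at most 3, so the width is 3 − 1 = 2 and tw(G) ≤ 2. On the other hand G contains the 3-clique {a, d, e}. A clique must lie in a single bag of any decomposition, so no decomposition can have width below 2. The upper and lower bounds meet at 2, so that is the treewidth.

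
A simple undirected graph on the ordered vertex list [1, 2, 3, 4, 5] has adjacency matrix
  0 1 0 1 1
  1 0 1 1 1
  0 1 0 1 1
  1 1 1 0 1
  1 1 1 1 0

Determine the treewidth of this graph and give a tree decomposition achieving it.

The largest bag has 4 vertices, giving width 3; this decomposition certifies tw(G) ≤ 3. Conversely, {1, 2, 4, 5} is a clique of size 4, and the vertices of any clique must share a bag in every tree decomposition; so some bag has ≥ 4 vertices and tw(G) ≥ 3. The upper and lower bounds meet at 3, so that is the treewidth.

Treewidth 3.
One optimal decomposition is:
Bags: B1 = {1, 2, 4, 5}  B2 = {2, 3, 4, 5}
Tree: B1–B2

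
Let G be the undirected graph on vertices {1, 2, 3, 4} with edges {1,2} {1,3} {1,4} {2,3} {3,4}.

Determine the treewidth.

A width-2 tree decomposition is:
Bags: B1 = {1, 2, 3}  B2 = {1, 3, 4}
Tree: B1–B2
Every bag has size at most 3, so the width is 3 − 1 = 2 and tw(G) ≤ 2. For the lower bound, the 3 vertices {1, 2, 3} are pairwise adjacent, and any tree decomposition puts a clique entirely inside one bag — forcing width ≥ 2. Hence tw(G) = 2 exactly.

2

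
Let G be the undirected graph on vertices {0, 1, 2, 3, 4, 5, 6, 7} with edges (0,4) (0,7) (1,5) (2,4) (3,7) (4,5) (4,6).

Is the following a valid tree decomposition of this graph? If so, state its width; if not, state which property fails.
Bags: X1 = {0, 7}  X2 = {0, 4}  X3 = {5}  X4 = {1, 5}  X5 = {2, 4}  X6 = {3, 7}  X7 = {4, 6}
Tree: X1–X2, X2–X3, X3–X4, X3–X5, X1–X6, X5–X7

A tree decomposition must satisfy three properties: every vertex lies in some bag; for every edge, both endpoints lie together in some bag; and for every vertex, the bags containing it form a connected subtree. Here edge (4,5) lies in no bag, so the decomposition is invalid.

No — edge (4,5) lies in no bag.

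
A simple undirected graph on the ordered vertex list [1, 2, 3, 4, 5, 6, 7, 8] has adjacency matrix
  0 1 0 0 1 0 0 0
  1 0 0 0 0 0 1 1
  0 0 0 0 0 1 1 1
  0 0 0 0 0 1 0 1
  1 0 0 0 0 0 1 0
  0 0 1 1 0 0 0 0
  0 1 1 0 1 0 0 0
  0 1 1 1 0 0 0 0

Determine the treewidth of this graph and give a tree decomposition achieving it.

Treewidth 2.
One optimal decomposition is:
Bags: B1 = {1, 5, 7}  B2 = {1, 2, 7}  B3 = {2, 3, 7}  B4 = {2, 3, 8}  B5 = {3, 6, 8}  B6 = {4, 6, 8}
Tree: B1–B2, B2–B3, B3–B4, B4–B5, B5–B6

Every bag has size at most 3, so the width is 3 − 1 = 2 and tw(G) ≤ 2. The edges 5–1–2–7–5 form a cycle, so G is not a tree and its treewidth is at least 2. The upper and lower bounds meet at 2, so that is the treewidth.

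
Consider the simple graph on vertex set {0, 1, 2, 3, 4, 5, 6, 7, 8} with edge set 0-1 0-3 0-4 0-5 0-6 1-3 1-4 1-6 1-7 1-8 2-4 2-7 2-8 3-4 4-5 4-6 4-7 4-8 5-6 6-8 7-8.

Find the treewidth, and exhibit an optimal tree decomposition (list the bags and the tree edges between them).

Every bag has size at most 4, so the width is 4 − 1 = 3 and tw(G) ≤ 3. On the other hand G contains the 4-clique {0, 1, 3, 4}. A clique must lie in a single bag of any decomposition, so no decomposition can have width below 3. Hence tw(G) = 3 exactly.

Treewidth 3.
Bags: B1 = {1, 4, 6, 8}  B2 = {0, 1, 4, 6}  B3 = {0, 1, 3, 4}  B4 = {1, 4, 7, 8}  B5 = {0, 4, 5, 6}  B6 = {2, 4, 7, 8}
Tree: B1–B2, B2–B3, B1–B4, B2–B5, B4–B6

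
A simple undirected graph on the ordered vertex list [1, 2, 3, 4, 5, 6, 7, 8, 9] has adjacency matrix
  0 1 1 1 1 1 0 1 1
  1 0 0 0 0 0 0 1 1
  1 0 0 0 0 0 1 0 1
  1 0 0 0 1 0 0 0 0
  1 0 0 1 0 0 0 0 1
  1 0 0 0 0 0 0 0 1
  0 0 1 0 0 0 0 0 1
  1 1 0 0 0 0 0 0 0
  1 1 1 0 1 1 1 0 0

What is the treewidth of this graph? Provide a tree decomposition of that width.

The largest bag has 3 vertices, giving width 2; this decomposition certifies tw(G) ≤ 2. On the other hand G contains the 3-clique {1, 2, 8}. A clique must lie in a single bag of any decomposition, so no decomposition can have width below 2. Hence tw(G) = 2 exactly.

Treewidth 2.
Bags: B1 = {1, 5, 9}  B2 = {1, 6, 9}  B3 = {1, 3, 9}  B4 = {1, 4, 5}  B5 = {1, 2, 9}  B6 = {3, 7, 9}  B7 = {1, 2, 8}
Tree: B1–B2, B2–B3, B1–B4, B3–B5, B3–B6, B5–B7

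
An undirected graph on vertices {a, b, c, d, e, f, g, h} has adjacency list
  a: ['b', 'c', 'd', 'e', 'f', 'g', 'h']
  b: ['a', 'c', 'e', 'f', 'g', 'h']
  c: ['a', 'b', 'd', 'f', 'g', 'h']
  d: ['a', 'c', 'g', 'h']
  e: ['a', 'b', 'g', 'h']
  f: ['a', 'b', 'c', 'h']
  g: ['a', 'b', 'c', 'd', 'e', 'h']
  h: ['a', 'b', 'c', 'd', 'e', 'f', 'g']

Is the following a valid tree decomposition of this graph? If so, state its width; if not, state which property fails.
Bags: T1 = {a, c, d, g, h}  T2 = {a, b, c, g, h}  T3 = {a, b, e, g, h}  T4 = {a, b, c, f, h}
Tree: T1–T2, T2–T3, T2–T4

Yes; width 4.

Vertex coverage: the bags together contain {a, b, c, d, e, f, g, h}, the full vertex set. Edge coverage: each edge of G has both endpoints in at least one bag. Running intersection: for every vertex, the bags containing it form a connected subtree. All three properties hold, so this is a valid tree decomposition of width max|bag| − 1 = 4, and hence tw(G) ≤ 4.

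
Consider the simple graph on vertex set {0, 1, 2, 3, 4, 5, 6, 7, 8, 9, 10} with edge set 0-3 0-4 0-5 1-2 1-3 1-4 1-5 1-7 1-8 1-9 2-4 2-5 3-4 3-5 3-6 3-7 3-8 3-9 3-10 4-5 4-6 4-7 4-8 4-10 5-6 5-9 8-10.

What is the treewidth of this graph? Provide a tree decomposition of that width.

Treewidth 3.
One optimal decomposition is:
Bags: B1 = {1, 3, 4, 5}  B2 = {1, 3, 4, 7}  B3 = {1, 3, 4, 8}  B4 = {0, 3, 4, 5}  B5 = {3, 4, 5, 6}  B6 = {1, 2, 4, 5}  B7 = {1, 3, 5, 9}  B8 = {3, 4, 8, 10}
Tree: B1–B2, B1–B3, B1–B4, B1–B5, B1–B6, B1–B7, B3–B8

The largest bag has 4 vertices, giving width 3; this decomposition certifies tw(G) ≤ 3. For the lower bound, the 4 vertices {1, 2, 4, 5} are pairwise adjacent, and any tree decomposition puts a clique entirely inside one bag — forcing width ≥ 3. Hence tw(G) = 3 exactly.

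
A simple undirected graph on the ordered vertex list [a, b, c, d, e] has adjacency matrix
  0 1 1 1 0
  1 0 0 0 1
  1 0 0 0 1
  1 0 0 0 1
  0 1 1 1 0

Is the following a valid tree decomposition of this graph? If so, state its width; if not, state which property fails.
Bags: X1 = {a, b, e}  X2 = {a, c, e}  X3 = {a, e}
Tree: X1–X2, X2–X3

No — vertex d appears in no bag.

A tree decomposition must satisfy three properties: every vertex lies in some bag; for every edge, both endpoints lie together in some bag; and for every vertex, the bags containing it form a connected subtree. Here vertex d appears in no bag, so the decomposition is invalid.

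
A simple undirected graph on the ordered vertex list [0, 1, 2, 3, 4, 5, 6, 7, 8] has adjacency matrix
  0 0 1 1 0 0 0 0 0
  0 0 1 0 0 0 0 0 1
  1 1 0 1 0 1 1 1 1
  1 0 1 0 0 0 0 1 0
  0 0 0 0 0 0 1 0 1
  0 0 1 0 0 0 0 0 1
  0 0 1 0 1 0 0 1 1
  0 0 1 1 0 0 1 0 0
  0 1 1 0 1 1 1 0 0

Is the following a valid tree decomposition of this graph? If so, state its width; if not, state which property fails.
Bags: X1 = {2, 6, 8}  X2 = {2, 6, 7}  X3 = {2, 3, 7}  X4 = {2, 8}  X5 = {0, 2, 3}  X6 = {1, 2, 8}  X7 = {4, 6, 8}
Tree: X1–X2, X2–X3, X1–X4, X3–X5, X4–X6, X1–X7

A tree decomposition must satisfy three properties: every vertex lies in some bag; for every edge, both endpoints lie together in some bag; and for every vertex, the bags containing it form a connected subtree. Here vertex 5 appears in no bag, so the decomposition is invalid.

No — vertex 5 appears in no bag.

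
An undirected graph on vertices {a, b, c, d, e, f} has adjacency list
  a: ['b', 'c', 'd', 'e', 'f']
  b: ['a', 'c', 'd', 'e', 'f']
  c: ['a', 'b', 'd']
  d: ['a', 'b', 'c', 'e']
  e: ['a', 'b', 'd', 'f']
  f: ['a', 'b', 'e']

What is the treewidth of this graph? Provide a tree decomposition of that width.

Every bag has size at most 4, so the width is 4 − 1 = 3 and tw(G) ≤ 3. Conversely, {a, b, d, e} is a clique of size 4, and the vertices of any clique must share a bag in every tree decomposition; so some bag has ≥ 4 vertices and tw(G) ≥ 3. Combining the bounds, tw(G) = 3.

Treewidth 3.
One optimal decomposition is:
Bags: B1 = {a, b, d, e}  B2 = {a, b, c, d}  B3 = {a, b, e, f}
Tree: B1–B2, B1–B3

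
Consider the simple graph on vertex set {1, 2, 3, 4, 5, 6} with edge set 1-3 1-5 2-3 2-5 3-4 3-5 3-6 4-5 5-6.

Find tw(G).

2

A width-2 tree decomposition is:
Bags: B1 = {3, 5, 6}  B2 = {1, 3, 5}  B3 = {2, 3, 5}  B4 = {3, 4, 5}
Tree: B1–B2, B2–B3, B2–B4
Each bag holds 3 vertices, so the decomposition has width 2, which upper-bounds the treewidth. Conversely, {1, 3, 5} is a clique of size 3, and the vertices of any clique must share a bag in every tree decomposition; so some bag has ≥ 3 vertices and tw(G) ≥ 2. Hence tw(G) = 2 exactly.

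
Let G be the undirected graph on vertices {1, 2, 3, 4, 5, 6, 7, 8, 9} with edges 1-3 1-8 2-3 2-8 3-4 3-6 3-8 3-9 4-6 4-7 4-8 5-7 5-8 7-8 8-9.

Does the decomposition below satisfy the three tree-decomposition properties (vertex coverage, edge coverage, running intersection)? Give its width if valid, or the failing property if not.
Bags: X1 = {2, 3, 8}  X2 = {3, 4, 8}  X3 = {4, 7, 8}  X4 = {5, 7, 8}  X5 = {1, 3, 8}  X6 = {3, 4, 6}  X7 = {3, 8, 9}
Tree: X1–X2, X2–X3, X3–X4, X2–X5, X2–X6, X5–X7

Every vertex of G appears in some bag (union = {1, 2, 3, 4, 5, 6, 7, 8, 9}); every edge is covered by a bag; and for each vertex v the set of bags containing v is connected in the bag tree. The decomposition is therefore valid. The largest bag has 3 vertices, so the width is 2.

Yes; width 2.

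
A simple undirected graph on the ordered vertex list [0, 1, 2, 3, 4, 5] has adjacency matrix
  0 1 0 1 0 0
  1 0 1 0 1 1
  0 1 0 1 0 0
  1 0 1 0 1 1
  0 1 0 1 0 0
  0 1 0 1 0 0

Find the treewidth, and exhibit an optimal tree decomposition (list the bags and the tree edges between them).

Every bag has size at most 3, so the width is 3 − 1 = 2 and tw(G) ≤ 2. The edges 0–3–5–1–0 form a cycle, so G is not a tree and its treewidth is at least 2. Combining the bounds, tw(G) = 2.

Treewidth 2.
Bags: B1 = {0, 1, 3}  B2 = {1, 3, 5}  B3 = {1, 2, 3}  B4 = {1, 3, 4}
Tree: B1–B2, B2–B3, B3–B4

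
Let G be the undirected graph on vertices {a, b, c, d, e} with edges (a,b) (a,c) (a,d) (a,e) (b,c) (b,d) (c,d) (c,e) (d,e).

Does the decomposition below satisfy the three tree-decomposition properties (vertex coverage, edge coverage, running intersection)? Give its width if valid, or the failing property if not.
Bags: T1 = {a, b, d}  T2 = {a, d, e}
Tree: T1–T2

No — vertex c appears in no bag.

A tree decomposition must satisfy three properties: every vertex lies in some bag; for every edge, both endpoints lie together in some bag; and for every vertex, the bags containing it form a connected subtree. Here vertex c appears in no bag, so the decomposition is invalid.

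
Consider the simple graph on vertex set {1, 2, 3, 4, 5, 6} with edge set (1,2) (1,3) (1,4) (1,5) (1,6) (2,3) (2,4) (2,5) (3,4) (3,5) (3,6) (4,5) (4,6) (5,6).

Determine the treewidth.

4

A width-4 tree decomposition is:
Bags: B1 = {1, 2, 3, 4, 5}  B2 = {1, 3, 4, 5, 6}
Tree: B1–B2
Every bag has size at most 5, so the width is 5 − 1 = 4 and tw(G) ≤ 4. Conversely, {1, 2, 3, 4, 5} is a clique of size 5, and the vertices of any clique must share a bag in every tree decomposition; so some bag has ≥ 5 vertices and tw(G) ≥ 4. Hence tw(G) = 4 exactly.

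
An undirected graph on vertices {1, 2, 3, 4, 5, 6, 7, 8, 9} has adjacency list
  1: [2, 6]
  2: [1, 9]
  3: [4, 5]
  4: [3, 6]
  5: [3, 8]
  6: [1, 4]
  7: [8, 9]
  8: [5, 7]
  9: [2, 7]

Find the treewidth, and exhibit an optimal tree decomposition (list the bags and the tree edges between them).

Each bag holds 3 vertices, so the decomposition has width 2, which upper-bounds the treewidth. Since 1–6–4–3–5–8–7–9–2–1 is a cycle in G, G is not acyclic. Forests are exactly the graphs of treewidth ≤ 1, so tw(G) ≥ 2. The upper and lower bounds meet at 2, so that is the treewidth.

Treewidth 2.
One such decomposition:
Bags: B1 = {1, 4, 6}  B2 = {1, 3, 4}  B3 = {1, 3, 5}  B4 = {1, 5, 8}  B5 = {1, 7, 8}  B6 = {1, 7, 9}  B7 = {1, 2, 9}
Tree: B1–B2, B2–B3, B3–B4, B4–B5, B5–B6, B6–B7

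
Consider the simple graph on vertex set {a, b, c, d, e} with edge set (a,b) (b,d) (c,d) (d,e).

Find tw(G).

A width-1 tree decomposition is:
Bags: B1 = {d, e}  B2 = {b, d}  B3 = {c, d}  B4 = {a, b}
Tree: B1–B2, B1–B3, B2–B4
Each bag holds 2 vertices, so the decomposition has width 1, which upper-bounds the treewidth. Any graph with an edge has treewidth ≥ 1, and G has the edge d–e. Combining the bounds, tw(G) = 1.

1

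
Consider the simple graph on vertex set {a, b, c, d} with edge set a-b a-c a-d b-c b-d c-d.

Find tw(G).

3

A width-3 tree decomposition is:
Bags: B1 = {a, b, c, d}
Tree: (single bag)
With just one bag of size 4, the width is 4 − 1 = 3, so tw(G) ≤ 3. For the lower bound, the 4 vertices {a, b, c, d} are pairwise adjacent, and any tree decomposition puts a clique entirely inside one bag — forcing width ≥ 3. Therefore the treewidth is 3.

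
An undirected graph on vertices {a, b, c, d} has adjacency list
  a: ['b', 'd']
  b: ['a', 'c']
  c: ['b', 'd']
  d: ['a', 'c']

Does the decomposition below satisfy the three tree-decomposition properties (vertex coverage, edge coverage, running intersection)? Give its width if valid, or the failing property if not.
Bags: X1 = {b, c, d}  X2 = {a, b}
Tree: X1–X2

No — edge (d,a) lies in no bag.

A tree decomposition must satisfy three properties: every vertex lies in some bag; for every edge, both endpoints lie together in some bag; and for every vertex, the bags containing it form a connected subtree. Here edge (d,a) lies in no bag, so the decomposition is invalid.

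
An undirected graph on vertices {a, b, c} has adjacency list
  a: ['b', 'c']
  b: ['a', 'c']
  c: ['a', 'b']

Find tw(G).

A width-2 tree decomposition is:
Bags: B1 = {a, b, c}
Tree: (single bag)
With just one bag of size 3, the width is 3 − 1 = 2, so tw(G) ≤ 2. For the lower bound, the 3 vertices {a, b, c} are pairwise adjacent, and any tree decomposition puts a clique entirely inside one bag — forcing width ≥ 2. Hence tw(G) = 2 exactly.

2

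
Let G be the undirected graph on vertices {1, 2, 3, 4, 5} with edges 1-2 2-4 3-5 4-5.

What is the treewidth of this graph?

A width-1 tree decomposition is:
Bags: B1 = {1, 2}  B2 = {2, 4}  B3 = {4, 5}  B4 = {3, 5}
Tree: B1–B2, B2–B3, B3–B4
Each bag holds 2 vertices, so the decomposition has width 1, which upper-bounds the treewidth. Any graph with an edge has treewidth ≥ 1, and G has the edge 1–2. Therefore the treewidth is 1.

1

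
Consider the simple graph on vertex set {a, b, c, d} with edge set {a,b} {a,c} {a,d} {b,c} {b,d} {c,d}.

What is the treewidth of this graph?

A width-3 tree decomposition is:
Bags: B1 = {a, b, c, d}
Tree: (single bag)
A single bag containing all 4 vertices is trivially a valid decomposition of width 3. On the other hand G contains the 4-clique {a, b, c, d}. A clique must lie in a single bag of any decomposition, so no decomposition can have width below 3. Hence tw(G) = 3 exactly.

3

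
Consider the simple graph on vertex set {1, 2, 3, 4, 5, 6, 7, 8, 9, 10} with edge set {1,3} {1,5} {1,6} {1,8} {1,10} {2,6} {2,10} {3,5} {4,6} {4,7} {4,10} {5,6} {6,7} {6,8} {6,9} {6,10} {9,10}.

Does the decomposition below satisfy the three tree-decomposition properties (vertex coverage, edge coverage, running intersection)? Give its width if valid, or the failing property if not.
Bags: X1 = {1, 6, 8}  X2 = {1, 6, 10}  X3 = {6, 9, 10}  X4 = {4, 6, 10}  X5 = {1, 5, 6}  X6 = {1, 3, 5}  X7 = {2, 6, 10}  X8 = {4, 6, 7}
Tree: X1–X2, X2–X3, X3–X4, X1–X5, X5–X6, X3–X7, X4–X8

Checking the three conditions: (i) the bags cover all of {1, 2, 3, 4, 5, 6, 7, 8, 9, 10}; (ii) for each edge, some bag contains both endpoints; (iii) the bags containing any fixed vertex form a subtree. All hold, so the decomposition is valid with width 3 − 1 = 2.

Yes; width 2.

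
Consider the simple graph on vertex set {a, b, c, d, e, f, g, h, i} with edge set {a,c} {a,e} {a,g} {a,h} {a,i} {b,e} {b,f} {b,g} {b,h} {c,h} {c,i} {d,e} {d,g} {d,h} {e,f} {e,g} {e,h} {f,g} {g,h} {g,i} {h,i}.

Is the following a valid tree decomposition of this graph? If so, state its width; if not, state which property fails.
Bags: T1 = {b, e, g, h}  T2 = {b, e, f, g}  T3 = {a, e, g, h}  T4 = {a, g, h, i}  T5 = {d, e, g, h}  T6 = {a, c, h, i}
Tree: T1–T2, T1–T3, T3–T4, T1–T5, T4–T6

Vertex coverage: the bags together contain {a, b, c, d, e, f, g, h, i}, the full vertex set. Edge coverage: each edge of G has both endpoints in at least one bag. Running intersection: for every vertex, the bags containing it form a connected subtree. All three properties hold, so this is a valid tree decomposition of width max|bag| − 1 = 3, and hence tw(G) ≤ 3.

Yes; width 3.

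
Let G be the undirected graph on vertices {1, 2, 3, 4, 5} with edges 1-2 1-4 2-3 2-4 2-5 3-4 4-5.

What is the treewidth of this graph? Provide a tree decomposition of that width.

Each bag holds 3 vertices, so the decomposition has width 2, which upper-bounds the treewidth. For the lower bound, the 3 vertices {1, 2, 4} are pairwise adjacent, and any tree decomposition puts a clique entirely inside one bag — forcing width ≥ 2. The upper and lower bounds meet at 2, so that is the treewidth.

Treewidth 2.
Bags: B1 = {2, 4, 5}  B2 = {2, 3, 4}  B3 = {1, 2, 4}
Tree: B1–B2, B1–B3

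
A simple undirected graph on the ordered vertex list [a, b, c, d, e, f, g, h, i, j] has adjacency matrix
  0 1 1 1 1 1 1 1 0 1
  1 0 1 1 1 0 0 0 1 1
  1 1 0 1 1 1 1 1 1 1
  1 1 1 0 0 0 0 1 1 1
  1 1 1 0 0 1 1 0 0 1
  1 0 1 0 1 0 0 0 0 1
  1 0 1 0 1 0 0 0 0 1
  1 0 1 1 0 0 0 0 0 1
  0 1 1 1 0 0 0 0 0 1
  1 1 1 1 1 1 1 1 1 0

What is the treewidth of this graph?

4

A width-4 tree decomposition is:
Bags: B1 = {a, b, c, d, j}  B2 = {b, c, d, i, j}  B3 = {a, b, c, e, j}  B4 = {a, c, d, h, j}  B5 = {a, c, e, g, j}  B6 = {a, c, e, f, j}
Tree: B1–B2, B1–B3, B1–B4, B3–B5, B5–B6
The largest bag has 5 vertices, giving width 4; this decomposition certifies tw(G) ≤ 4. For the lower bound, the 5 vertices {a, c, d, h, j} are pairwise adjacent, and any tree decomposition puts a clique entirely inside one bag — forcing width ≥ 4. Therefore the treewidth is 4.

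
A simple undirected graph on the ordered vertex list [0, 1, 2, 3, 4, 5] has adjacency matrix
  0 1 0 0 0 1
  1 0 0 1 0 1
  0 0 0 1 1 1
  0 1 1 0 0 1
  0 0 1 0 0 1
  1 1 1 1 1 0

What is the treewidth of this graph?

2

A width-2 tree decomposition is:
Bags: B1 = {2, 3, 5}  B2 = {1, 3, 5}  B3 = {2, 4, 5}  B4 = {0, 1, 5}
Tree: B1–B2, B1–B3, B2–B4
Each bag holds 3 vertices, so the decomposition has width 2, which upper-bounds the treewidth. On the other hand G contains the 3-clique {0, 1, 5}. A clique must lie in a single bag of any decomposition, so no decomposition can have width below 2. Hence tw(G) = 2 exactly.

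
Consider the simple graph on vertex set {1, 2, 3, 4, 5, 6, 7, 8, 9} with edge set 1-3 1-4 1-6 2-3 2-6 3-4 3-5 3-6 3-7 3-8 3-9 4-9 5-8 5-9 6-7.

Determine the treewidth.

2

A width-2 tree decomposition is:
Bags: B1 = {3, 5, 9}  B2 = {3, 4, 9}  B3 = {1, 3, 4}  B4 = {1, 3, 6}  B5 = {3, 6, 7}  B6 = {2, 3, 6}  B7 = {3, 5, 8}
Tree: B1–B2, B2–B3, B3–B4, B4–B5, B4–B6, B1–B7
Every bag has size at most 3, so the width is 3 − 1 = 2 and tw(G) ≤ 2. For the lower bound, the 3 vertices {3, 4, 9} are pairwise adjacent, and any tree decomposition puts a clique entirely inside one bag — forcing width ≥ 2. The upper and lower bounds meet at 2, so that is the treewidth.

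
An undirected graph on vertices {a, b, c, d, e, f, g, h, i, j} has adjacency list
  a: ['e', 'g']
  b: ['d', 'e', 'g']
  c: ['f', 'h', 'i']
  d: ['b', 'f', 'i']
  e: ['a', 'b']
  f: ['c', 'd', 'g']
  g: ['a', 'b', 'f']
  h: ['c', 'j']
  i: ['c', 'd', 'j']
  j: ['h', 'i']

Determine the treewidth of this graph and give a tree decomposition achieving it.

Each bag holds 3 vertices, so the decomposition has width 2, which upper-bounds the treewidth. The edges e–a–g–b–e form a cycle, so G is not a tree and its treewidth is at least 2. Hence tw(G) = 2 exactly.

Treewidth 2.
Bags: B1 = {a, b, e}  B2 = {a, b, g}  B3 = {b, d, g}  B4 = {d, f, g}  B5 = {d, f, i}  B6 = {c, f, i}  B7 = {c, i, j}  B8 = {c, h, j}
Tree: B1–B2, B2–B3, B3–B4, B4–B5, B5–B6, B6–B7, B7–B8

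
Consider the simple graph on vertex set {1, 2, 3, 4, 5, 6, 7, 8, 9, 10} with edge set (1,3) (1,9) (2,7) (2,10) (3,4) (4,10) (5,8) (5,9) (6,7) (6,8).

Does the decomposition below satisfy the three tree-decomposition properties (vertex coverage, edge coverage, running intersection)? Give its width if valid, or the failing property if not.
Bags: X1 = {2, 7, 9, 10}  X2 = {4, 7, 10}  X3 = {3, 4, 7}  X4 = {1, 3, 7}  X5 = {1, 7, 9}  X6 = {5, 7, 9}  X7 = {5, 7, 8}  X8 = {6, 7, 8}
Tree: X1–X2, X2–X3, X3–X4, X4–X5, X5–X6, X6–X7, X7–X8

No — bags containing vertex 9 are not connected in the tree.

A tree decomposition must satisfy three properties: every vertex lies in some bag; for every edge, both endpoints lie together in some bag; and for every vertex, the bags containing it form a connected subtree. Here bags containing vertex 9 are not connected in the tree, so the decomposition is invalid.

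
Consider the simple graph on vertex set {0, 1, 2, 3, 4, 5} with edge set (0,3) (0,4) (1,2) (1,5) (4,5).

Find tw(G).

A width-1 tree decomposition is:
Bags: B1 = {0, 3}  B2 = {0, 4}  B3 = {4, 5}  B4 = {1, 5}  B5 = {1, 2}
Tree: B1–B2, B2–B3, B3–B4, B4–B5
Each bag holds 2 vertices, so the decomposition has width 1, which upper-bounds the treewidth. Since G has at least one edge (e.g. 3–0), it is not an edgeless graph, so tw(G) ≥ 1. The upper and lower bounds meet at 1, so that is the treewidth.

1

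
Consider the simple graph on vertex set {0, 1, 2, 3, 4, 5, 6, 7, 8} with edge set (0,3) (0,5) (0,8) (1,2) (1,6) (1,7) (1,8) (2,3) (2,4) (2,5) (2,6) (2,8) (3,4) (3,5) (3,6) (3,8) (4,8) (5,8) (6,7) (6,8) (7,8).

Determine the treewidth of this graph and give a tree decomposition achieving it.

The largest bag has 4 vertices, giving width 3; this decomposition certifies tw(G) ≤ 3. On the other hand G contains the 4-clique {0, 3, 5, 8}. A clique must lie in a single bag of any decomposition, so no decomposition can have width below 3. Hence tw(G) = 3 exactly.

Treewidth 3.
One such decomposition:
Bags: B1 = {2, 3, 6, 8}  B2 = {1, 2, 6, 8}  B3 = {2, 3, 5, 8}  B4 = {0, 3, 5, 8}  B5 = {2, 3, 4, 8}  B6 = {1, 6, 7, 8}
Tree: B1–B2, B1–B3, B3–B4, B3–B5, B2–B6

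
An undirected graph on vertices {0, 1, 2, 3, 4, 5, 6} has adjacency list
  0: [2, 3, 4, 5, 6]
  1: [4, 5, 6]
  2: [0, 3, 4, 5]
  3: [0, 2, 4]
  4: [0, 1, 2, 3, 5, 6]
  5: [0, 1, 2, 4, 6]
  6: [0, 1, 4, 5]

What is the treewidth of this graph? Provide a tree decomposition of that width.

Treewidth 3.
Bags: B1 = {0, 2, 4, 5}  B2 = {0, 4, 5, 6}  B3 = {1, 4, 5, 6}  B4 = {0, 2, 3, 4}
Tree: B1–B2, B2–B3, B1–B4

Each bag holds 4 vertices, so the decomposition has width 3, which upper-bounds the treewidth. For the lower bound, the 4 vertices {0, 2, 3, 4} are pairwise adjacent, and any tree decomposition puts a clique entirely inside one bag — forcing width ≥ 3. The upper and lower bounds meet at 3, so that is the treewidth.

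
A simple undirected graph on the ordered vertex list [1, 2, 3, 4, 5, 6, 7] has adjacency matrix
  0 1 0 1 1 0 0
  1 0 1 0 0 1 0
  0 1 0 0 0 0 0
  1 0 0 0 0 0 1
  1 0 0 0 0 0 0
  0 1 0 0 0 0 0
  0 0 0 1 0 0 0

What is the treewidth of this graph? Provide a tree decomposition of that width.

Every bag has size at most 2, so the width is 2 − 1 = 1 and tw(G) ≤ 1. Since G has at least one edge (e.g. 5–1), it is not an edgeless graph, so tw(G) ≥ 1. Therefore the treewidth is 1.

Treewidth 1.
One such decomposition:
Bags: B1 = {1, 5}  B2 = {1, 4}  B3 = {1, 2}  B4 = {2, 3}  B5 = {4, 7}  B6 = {2, 6}
Tree: B1–B2, B2–B3, B3–B4, B2–B5, B4–B6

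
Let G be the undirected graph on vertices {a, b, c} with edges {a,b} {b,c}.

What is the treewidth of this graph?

1

A width-1 tree decomposition is:
Bags: B1 = {b, c}  B2 = {a, b}
Tree: B1–B2
The largest bag has 2 vertices, giving width 1; this decomposition certifies tw(G) ≤ 1. Since G has at least one edge (e.g. c–b), it is not an edgeless graph, so tw(G) ≥ 1. The upper and lower bounds meet at 1, so that is the treewidth.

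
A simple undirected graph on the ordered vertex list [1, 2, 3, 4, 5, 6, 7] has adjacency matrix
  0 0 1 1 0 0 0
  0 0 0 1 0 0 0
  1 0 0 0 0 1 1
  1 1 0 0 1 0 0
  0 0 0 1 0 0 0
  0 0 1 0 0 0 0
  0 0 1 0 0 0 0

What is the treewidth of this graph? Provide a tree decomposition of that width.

Each bag holds 2 vertices, so the decomposition has width 1, which upper-bounds the treewidth. G has an edge, so its treewidth is at least 1. Hence tw(G) = 1 exactly.

Treewidth 1.
One such decomposition:
Bags: B1 = {2, 4}  B2 = {1, 4}  B3 = {1, 3}  B4 = {4, 5}  B5 = {3, 6}  B6 = {3, 7}
Tree: B1–B2, B2–B3, B2–B4, B3–B5, B5–B6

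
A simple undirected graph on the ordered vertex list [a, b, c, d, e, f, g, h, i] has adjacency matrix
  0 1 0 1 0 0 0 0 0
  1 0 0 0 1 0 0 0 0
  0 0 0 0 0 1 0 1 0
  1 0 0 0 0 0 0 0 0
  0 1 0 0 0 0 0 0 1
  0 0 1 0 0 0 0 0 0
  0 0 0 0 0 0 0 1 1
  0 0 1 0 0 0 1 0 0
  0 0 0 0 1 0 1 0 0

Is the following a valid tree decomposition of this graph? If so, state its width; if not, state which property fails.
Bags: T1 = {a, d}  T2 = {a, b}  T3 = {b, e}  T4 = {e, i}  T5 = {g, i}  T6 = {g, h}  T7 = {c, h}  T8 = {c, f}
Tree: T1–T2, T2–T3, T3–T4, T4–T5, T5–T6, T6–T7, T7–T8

Yes; width 1.

Vertex coverage: the bags together contain {a, b, c, d, e, f, g, h, i}, the full vertex set. Edge coverage: each edge of G has both endpoints in at least one bag. Running intersection: for every vertex, the bags containing it form a connected subtree. All three properties hold, so this is a valid tree decomposition of width max|bag| − 1 = 1, and hence tw(G) ≤ 1.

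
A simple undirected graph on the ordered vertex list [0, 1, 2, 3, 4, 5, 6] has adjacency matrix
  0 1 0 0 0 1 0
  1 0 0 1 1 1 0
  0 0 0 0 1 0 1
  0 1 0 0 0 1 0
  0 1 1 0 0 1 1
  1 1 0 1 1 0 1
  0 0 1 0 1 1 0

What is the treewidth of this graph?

2

A width-2 tree decomposition is:
Bags: B1 = {2, 4, 6}  B2 = {4, 5, 6}  B3 = {1, 4, 5}  B4 = {0, 1, 5}  B5 = {1, 3, 5}
Tree: B1–B2, B2–B3, B3–B4, B4–B5
Each bag holds 3 vertices, so the decomposition has width 2, which upper-bounds the treewidth. Conversely, {2, 4, 6} is a clique of size 3, and the vertices of any clique must share a bag in every tree decomposition; so some bag has ≥ 3 vertices and tw(G) ≥ 2. Hence tw(G) = 2 exactly.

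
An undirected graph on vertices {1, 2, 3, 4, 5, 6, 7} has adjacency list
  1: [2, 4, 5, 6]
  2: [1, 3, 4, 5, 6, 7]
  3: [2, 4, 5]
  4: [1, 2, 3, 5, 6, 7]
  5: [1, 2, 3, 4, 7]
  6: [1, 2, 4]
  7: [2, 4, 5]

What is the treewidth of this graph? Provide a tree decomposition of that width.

Treewidth 3.
Bags: B1 = {1, 2, 4, 5}  B2 = {2, 3, 4, 5}  B3 = {2, 4, 5, 7}  B4 = {1, 2, 4, 6}
Tree: B1–B2, B2–B3, B1–B4

The largest bag has 4 vertices, giving width 3; this decomposition certifies tw(G) ≤ 3. On the other hand G contains the 4-clique {1, 2, 4, 5}. A clique must lie in a single bag of any decomposition, so no decomposition can have width below 3. Combining the bounds, tw(G) = 3.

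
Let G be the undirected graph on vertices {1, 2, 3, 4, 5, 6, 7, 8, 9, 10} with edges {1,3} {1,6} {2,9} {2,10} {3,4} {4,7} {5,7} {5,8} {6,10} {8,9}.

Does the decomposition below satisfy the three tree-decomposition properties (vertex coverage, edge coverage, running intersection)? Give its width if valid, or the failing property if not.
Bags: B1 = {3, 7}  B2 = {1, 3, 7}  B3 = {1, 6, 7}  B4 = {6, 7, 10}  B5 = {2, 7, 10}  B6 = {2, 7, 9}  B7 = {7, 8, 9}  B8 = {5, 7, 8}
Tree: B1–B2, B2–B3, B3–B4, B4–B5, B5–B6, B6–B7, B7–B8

A tree decomposition must satisfy three properties: every vertex lies in some bag; for every edge, both endpoints lie together in some bag; and for every vertex, the bags containing it form a connected subtree. Here vertex 4 appears in no bag, so the decomposition is invalid.

No — vertex 4 appears in no bag.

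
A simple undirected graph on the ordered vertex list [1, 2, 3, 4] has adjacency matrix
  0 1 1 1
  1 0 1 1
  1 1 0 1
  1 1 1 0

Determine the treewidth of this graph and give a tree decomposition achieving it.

Treewidth 3.
Bags: B1 = {1, 2, 3, 4}
Tree: (single bag)

With just one bag of size 4, the width is 4 − 1 = 3, so tw(G) ≤ 3. Conversely, {1, 2, 3, 4} is a clique of size 4, and the vertices of any clique must share a bag in every tree decomposition; so some bag has ≥ 4 vertices and tw(G) ≥ 3. The upper and lower bounds meet at 3, so that is the treewidth.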